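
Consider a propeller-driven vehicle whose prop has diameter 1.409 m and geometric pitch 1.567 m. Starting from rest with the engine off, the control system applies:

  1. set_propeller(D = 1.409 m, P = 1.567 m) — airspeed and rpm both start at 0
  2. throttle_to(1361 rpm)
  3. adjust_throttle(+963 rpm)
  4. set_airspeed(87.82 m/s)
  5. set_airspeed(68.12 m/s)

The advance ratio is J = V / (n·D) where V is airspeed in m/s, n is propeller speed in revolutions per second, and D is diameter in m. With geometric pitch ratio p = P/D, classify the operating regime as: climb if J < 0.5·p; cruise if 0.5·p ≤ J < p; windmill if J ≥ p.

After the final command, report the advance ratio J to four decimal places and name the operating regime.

J = 1.2482, regime = windmill

set_propeller: D = 1.409 m, P = 1.567 m (p = P/D = 1.112136); state ← (V=0, rpm=0)
throttle_to(1361): rpm ← 1361
adjust_throttle(+963): rpm ← 1361 +963 = 2324
set_airspeed(87.82): V ← 87.82 m/s
set_airspeed(68.12): V ← 68.12 m/s
final state: V = 68.12 m/s, rpm = 2324 → n = rpm/60 = 38.733333 rev/s
J = V / (n·D) = 68.12 / (38.733333 × 1.409) = 1.248184
regime bands: climb J<0.5561 | cruise [0.5561, 1.1121) | windmill J≥1.1121
J = 1.2482 → windmill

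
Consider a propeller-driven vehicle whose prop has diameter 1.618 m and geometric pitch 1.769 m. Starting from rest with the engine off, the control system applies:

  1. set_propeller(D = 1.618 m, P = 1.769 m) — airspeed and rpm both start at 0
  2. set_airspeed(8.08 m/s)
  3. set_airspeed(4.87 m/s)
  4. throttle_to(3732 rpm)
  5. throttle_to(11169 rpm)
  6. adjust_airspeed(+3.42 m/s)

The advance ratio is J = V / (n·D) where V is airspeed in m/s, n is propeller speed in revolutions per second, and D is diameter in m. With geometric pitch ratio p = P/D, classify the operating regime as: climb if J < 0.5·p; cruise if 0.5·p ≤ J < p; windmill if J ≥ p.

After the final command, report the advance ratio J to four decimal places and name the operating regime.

J = 0.0275, regime = climb

set_propeller: D = 1.618 m, P = 1.769 m (p = P/D = 1.093325); state ← (V=0, rpm=0)
set_airspeed(8.08): V ← 8.08 m/s
set_airspeed(4.87): V ← 4.87 m/s
throttle_to(3732): rpm ← 3732
throttle_to(11169): rpm ← 11169
adjust_airspeed(+3.42): V ← 4.87 +3.42 = 8.29 m/s
final state: V = 8.29 m/s, rpm = 11169 → n = rpm/60 = 186.150000 rev/s
J = V / (n·D) = 8.29 / (186.150000 × 1.618) = 0.027524
regime bands: climb J<0.5467 | cruise [0.5467, 1.0933) | windmill J≥1.0933
J = 0.0275 → climb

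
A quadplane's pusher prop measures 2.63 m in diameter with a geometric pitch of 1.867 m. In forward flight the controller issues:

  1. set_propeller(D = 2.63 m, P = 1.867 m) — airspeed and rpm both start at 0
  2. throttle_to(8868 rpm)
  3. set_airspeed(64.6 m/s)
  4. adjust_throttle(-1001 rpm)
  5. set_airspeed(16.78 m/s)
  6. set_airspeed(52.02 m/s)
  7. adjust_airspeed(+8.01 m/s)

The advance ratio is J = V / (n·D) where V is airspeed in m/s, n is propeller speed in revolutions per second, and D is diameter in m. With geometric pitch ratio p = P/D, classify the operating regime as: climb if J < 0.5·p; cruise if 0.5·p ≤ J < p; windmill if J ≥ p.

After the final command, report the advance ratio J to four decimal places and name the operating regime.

set_propeller: D = 2.63 m, P = 1.867 m (p = P/D = 0.709886); state ← (V=0, rpm=0)
throttle_to(8868): rpm ← 8868
set_airspeed(64.6): V ← 64.6 m/s
adjust_throttle(-1001): rpm ← 8868 -1001 = 7867
set_airspeed(16.78): V ← 16.78 m/s
set_airspeed(52.02): V ← 52.02 m/s
adjust_airspeed(+8.01): V ← 52.02 +8.01 = 60.03 m/s
final state: V = 60.03 m/s, rpm = 7867 → n = rpm/60 = 131.116667 rev/s
J = V / (n·D) = 60.03 / (131.116667 × 2.63) = 0.174082
regime bands: climb J<0.3549 | cruise [0.3549, 0.7099) | windmill J≥0.7099
J = 0.1741 → climb

J = 0.1741, regime = climb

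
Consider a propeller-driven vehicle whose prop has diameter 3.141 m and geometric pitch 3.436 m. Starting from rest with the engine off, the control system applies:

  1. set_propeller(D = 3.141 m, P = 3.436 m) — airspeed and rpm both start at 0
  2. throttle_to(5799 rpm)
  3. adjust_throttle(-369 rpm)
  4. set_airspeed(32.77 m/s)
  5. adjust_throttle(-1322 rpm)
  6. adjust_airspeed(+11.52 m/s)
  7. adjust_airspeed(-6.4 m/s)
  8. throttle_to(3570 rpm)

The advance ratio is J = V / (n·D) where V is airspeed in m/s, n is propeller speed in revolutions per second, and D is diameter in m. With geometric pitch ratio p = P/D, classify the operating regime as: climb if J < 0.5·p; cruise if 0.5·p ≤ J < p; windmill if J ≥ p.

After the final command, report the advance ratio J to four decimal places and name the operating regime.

set_propeller: D = 3.141 m, P = 3.436 m (p = P/D = 1.093919); state ← (V=0, rpm=0)
throttle_to(5799): rpm ← 5799
adjust_throttle(-369): rpm ← 5799 -369 = 5430
set_airspeed(32.77): V ← 32.77 m/s
adjust_throttle(-1322): rpm ← 5430 -1322 = 4108
adjust_airspeed(+11.52): V ← 32.77 +11.52 = 44.29 m/s
adjust_airspeed(-6.4): V ← 44.29 -6.4 = 37.89 m/s
throttle_to(3570): rpm ← 3570
final state: V = 37.89 m/s, rpm = 3570 → n = rpm/60 = 59.500000 rev/s
J = V / (n·D) = 37.89 / (59.500000 × 3.141) = 0.202740
regime bands: climb J<0.5470 | cruise [0.5470, 1.0939) | windmill J≥1.0939
J = 0.2027 → climb

J = 0.2027, regime = climb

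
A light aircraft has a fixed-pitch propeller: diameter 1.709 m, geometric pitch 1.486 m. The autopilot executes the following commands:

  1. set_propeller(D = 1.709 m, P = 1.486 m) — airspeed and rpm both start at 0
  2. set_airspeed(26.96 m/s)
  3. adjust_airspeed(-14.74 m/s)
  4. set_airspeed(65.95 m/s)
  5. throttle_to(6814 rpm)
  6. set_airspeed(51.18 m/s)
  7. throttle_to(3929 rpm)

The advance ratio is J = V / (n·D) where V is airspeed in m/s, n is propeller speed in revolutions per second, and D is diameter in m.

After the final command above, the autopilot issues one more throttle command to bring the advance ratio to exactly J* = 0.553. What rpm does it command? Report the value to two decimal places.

rpm = 3249.26

set_propeller: D = 1.709 m, P = 1.486 m (p = P/D = 0.869514); state ← (V=0, rpm=0)
set_airspeed(26.96): V ← 26.96 m/s
adjust_airspeed(-14.74): V ← 26.96 -14.74 = 12.22 m/s
set_airspeed(65.95): V ← 65.95 m/s
throttle_to(6814): rpm ← 6814
set_airspeed(51.18): V ← 51.18 m/s
throttle_to(3929): rpm ← 3929
final state: V = 51.18 m/s, rpm = 3929 → n = rpm/60 = 65.483333 rev/s
target J* = 0.553; solve J* = V/(n·D) for n: n = V/(J*·D) = 51.18/(0.553 × 1.709) = 54.154318 rev/s
rpm = 60·n = 3249.259055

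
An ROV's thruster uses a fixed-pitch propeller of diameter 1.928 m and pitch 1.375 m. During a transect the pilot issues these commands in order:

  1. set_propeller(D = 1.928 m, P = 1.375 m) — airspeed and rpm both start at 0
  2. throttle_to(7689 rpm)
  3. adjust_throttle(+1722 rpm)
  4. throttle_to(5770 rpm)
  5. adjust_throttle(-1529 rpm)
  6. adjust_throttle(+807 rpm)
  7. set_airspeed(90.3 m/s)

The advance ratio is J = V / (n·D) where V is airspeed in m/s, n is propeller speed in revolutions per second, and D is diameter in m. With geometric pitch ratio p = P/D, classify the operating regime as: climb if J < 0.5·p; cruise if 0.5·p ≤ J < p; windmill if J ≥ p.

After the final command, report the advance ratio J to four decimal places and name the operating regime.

set_propeller: D = 1.928 m, P = 1.375 m (p = P/D = 0.713174); state ← (V=0, rpm=0)
throttle_to(7689): rpm ← 7689
adjust_throttle(+1722): rpm ← 7689 +1722 = 9411
throttle_to(5770): rpm ← 5770
adjust_throttle(-1529): rpm ← 5770 -1529 = 4241
adjust_throttle(+807): rpm ← 4241 +807 = 5048
set_airspeed(90.3): V ← 90.3 m/s
final state: V = 90.3 m/s, rpm = 5048 → n = rpm/60 = 84.133333 rev/s
J = V / (n·D) = 90.3 / (84.133333 × 1.928) = 0.556689
regime bands: climb J<0.3566 | cruise [0.3566, 0.7132) | windmill J≥0.7132
J = 0.5567 → cruise

J = 0.5567, regime = cruise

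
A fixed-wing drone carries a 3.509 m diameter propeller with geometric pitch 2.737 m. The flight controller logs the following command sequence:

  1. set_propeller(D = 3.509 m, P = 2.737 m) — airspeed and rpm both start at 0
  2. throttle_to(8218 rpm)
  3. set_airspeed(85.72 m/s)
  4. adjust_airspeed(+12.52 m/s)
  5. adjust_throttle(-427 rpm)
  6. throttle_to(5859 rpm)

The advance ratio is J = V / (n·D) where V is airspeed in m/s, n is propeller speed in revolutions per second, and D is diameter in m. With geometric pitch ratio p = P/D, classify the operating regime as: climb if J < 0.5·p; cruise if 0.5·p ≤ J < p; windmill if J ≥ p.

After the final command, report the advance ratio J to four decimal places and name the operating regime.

set_propeller: D = 3.509 m, P = 2.737 m (p = P/D = 0.779994); state ← (V=0, rpm=0)
throttle_to(8218): rpm ← 8218
set_airspeed(85.72): V ← 85.72 m/s
adjust_airspeed(+12.52): V ← 85.72 +12.52 = 98.24 m/s
adjust_throttle(-427): rpm ← 8218 -427 = 7791
throttle_to(5859): rpm ← 5859
final state: V = 98.24 m/s, rpm = 5859 → n = rpm/60 = 97.650000 rev/s
J = V / (n·D) = 98.24 / (97.650000 × 3.509) = 0.286703
regime bands: climb J<0.3900 | cruise [0.3900, 0.7800) | windmill J≥0.7800
J = 0.2867 → climb

J = 0.2867, regime = climb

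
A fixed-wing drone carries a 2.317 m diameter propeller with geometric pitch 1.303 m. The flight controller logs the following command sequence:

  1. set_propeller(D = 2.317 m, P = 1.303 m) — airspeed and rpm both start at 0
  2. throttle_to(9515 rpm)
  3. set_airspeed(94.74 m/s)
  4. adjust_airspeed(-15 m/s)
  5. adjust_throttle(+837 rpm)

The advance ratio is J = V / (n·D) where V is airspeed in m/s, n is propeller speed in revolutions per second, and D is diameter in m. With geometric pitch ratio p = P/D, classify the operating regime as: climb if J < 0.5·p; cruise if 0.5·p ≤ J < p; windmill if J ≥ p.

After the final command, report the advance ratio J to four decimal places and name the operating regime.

set_propeller: D = 2.317 m, P = 1.303 m (p = P/D = 0.562365); state ← (V=0, rpm=0)
throttle_to(9515): rpm ← 9515
set_airspeed(94.74): V ← 94.74 m/s
adjust_airspeed(-15): V ← 94.74 -15 = 79.74 m/s
adjust_throttle(+837): rpm ← 9515 +837 = 10352
final state: V = 79.74 m/s, rpm = 10352 → n = rpm/60 = 172.533333 rev/s
J = V / (n·D) = 79.74 / (172.533333 × 2.317) = 0.199470
regime bands: climb J<0.2812 | cruise [0.2812, 0.5624) | windmill J≥0.5624
J = 0.1995 → climb

J = 0.1995, regime = climb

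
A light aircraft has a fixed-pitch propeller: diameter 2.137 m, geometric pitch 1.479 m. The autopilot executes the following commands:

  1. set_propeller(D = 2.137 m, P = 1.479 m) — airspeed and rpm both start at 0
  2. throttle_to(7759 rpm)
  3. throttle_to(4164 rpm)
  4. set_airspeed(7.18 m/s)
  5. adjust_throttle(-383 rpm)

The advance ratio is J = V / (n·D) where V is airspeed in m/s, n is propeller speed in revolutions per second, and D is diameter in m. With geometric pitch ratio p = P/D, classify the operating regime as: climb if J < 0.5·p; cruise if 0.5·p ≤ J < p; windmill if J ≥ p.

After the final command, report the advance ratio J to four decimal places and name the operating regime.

J = 0.0533, regime = climb

set_propeller: D = 2.137 m, P = 1.479 m (p = P/D = 0.692092); state ← (V=0, rpm=0)
throttle_to(7759): rpm ← 7759
throttle_to(4164): rpm ← 4164
set_airspeed(7.18): V ← 7.18 m/s
adjust_throttle(-383): rpm ← 4164 -383 = 3781
final state: V = 7.18 m/s, rpm = 3781 → n = rpm/60 = 63.016667 rev/s
J = V / (n·D) = 7.18 / (63.016667 × 2.137) = 0.053317
regime bands: climb J<0.3460 | cruise [0.3460, 0.6921) | windmill J≥0.6921
J = 0.0533 → climb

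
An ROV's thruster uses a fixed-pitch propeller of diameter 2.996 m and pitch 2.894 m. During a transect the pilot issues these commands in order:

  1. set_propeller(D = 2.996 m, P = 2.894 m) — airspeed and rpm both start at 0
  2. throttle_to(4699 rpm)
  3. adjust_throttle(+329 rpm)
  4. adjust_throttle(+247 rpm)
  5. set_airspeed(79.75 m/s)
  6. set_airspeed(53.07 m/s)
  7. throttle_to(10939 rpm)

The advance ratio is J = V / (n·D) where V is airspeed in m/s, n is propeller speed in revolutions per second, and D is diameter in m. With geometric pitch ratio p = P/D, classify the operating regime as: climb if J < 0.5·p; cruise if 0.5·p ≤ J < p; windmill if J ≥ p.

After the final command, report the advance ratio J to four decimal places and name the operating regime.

J = 0.0972, regime = climb

set_propeller: D = 2.996 m, P = 2.894 m (p = P/D = 0.965955); state ← (V=0, rpm=0)
throttle_to(4699): rpm ← 4699
adjust_throttle(+329): rpm ← 4699 +329 = 5028
adjust_throttle(+247): rpm ← 5028 +247 = 5275
set_airspeed(79.75): V ← 79.75 m/s
set_airspeed(53.07): V ← 53.07 m/s
throttle_to(10939): rpm ← 10939
final state: V = 53.07 m/s, rpm = 10939 → n = rpm/60 = 182.316667 rev/s
J = V / (n·D) = 53.07 / (182.316667 × 2.996) = 0.097159
regime bands: climb J<0.4830 | cruise [0.4830, 0.9660) | windmill J≥0.9660
J = 0.0972 → climb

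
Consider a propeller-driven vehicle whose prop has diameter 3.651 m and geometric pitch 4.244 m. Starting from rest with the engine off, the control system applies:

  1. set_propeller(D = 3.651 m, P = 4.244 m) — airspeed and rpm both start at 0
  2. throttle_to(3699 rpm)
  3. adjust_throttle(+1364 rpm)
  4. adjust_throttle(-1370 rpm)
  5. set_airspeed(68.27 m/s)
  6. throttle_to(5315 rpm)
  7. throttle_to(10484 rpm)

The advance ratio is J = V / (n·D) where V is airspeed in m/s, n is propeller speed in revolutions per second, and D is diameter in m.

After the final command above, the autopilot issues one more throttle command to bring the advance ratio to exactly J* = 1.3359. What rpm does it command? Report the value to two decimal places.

set_propeller: D = 3.651 m, P = 4.244 m (p = P/D = 1.162421); state ← (V=0, rpm=0)
throttle_to(3699): rpm ← 3699
adjust_throttle(+1364): rpm ← 3699 +1364 = 5063
adjust_throttle(-1370): rpm ← 5063 -1370 = 3693
set_airspeed(68.27): V ← 68.27 m/s
throttle_to(5315): rpm ← 5315
throttle_to(10484): rpm ← 10484
final state: V = 68.27 m/s, rpm = 10484 → n = rpm/60 = 174.733333 rev/s
target J* = 1.3359; solve J* = V/(n·D) for n: n = V/(J*·D) = 68.27/(1.3359 × 3.651) = 13.997295 rev/s
rpm = 60·n = 839.837708

rpm = 839.84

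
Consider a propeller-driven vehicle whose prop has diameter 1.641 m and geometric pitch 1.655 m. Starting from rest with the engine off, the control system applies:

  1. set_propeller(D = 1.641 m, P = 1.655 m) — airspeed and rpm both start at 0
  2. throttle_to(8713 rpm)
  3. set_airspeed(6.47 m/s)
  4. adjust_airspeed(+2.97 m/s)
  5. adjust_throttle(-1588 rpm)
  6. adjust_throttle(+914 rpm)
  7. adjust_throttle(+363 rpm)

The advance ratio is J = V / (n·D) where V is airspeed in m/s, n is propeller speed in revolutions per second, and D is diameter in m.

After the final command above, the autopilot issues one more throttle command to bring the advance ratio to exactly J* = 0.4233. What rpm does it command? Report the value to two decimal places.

set_propeller: D = 1.641 m, P = 1.655 m (p = P/D = 1.008531); state ← (V=0, rpm=0)
throttle_to(8713): rpm ← 8713
set_airspeed(6.47): V ← 6.47 m/s
adjust_airspeed(+2.97): V ← 6.47 +2.97 = 9.44 m/s
adjust_throttle(-1588): rpm ← 8713 -1588 = 7125
adjust_throttle(+914): rpm ← 7125 +914 = 8039
adjust_throttle(+363): rpm ← 8039 +363 = 8402
final state: V = 9.44 m/s, rpm = 8402 → n = rpm/60 = 140.033333 rev/s
target J* = 0.4233; solve J* = V/(n·D) for n: n = V/(J*·D) = 9.44/(0.4233 × 1.641) = 13.589865 rev/s
rpm = 60·n = 815.391904

rpm = 815.39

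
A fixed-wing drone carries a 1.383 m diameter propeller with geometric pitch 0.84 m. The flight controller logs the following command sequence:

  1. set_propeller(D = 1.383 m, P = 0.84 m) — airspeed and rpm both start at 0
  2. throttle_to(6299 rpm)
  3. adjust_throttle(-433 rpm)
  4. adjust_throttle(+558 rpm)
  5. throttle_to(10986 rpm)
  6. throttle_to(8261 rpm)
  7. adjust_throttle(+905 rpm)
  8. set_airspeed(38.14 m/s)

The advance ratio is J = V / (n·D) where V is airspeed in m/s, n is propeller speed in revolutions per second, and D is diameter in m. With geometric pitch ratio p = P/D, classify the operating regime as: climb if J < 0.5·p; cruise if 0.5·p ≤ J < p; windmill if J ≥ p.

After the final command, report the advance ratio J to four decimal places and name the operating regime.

set_propeller: D = 1.383 m, P = 0.84 m (p = P/D = 0.607375); state ← (V=0, rpm=0)
throttle_to(6299): rpm ← 6299
adjust_throttle(-433): rpm ← 6299 -433 = 5866
adjust_throttle(+558): rpm ← 5866 +558 = 6424
throttle_to(10986): rpm ← 10986
throttle_to(8261): rpm ← 8261
adjust_throttle(+905): rpm ← 8261 +905 = 9166
set_airspeed(38.14): V ← 38.14 m/s
final state: V = 38.14 m/s, rpm = 9166 → n = rpm/60 = 152.766667 rev/s
J = V / (n·D) = 38.14 / (152.766667 × 1.383) = 0.180522
regime bands: climb J<0.3037 | cruise [0.3037, 0.6074) | windmill J≥0.6074
J = 0.1805 → climb

J = 0.1805, regime = climb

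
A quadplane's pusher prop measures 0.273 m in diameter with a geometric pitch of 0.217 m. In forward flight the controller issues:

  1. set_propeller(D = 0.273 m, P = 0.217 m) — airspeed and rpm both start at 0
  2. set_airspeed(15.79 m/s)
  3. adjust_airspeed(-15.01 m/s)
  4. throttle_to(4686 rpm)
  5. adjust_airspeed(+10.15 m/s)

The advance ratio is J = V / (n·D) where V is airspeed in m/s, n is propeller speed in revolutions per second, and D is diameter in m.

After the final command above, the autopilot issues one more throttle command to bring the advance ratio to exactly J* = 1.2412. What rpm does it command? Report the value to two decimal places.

set_propeller: D = 0.273 m, P = 0.217 m (p = P/D = 0.794872); state ← (V=0, rpm=0)
set_airspeed(15.79): V ← 15.79 m/s
adjust_airspeed(-15.01): V ← 15.79 -15.01 = 0.78 m/s
throttle_to(4686): rpm ← 4686
adjust_airspeed(+10.15): V ← 0.78 +10.15 = 10.93 m/s
final state: V = 10.93 m/s, rpm = 4686 → n = rpm/60 = 78.100000 rev/s
target J* = 1.2412; solve J* = V/(n·D) for n: n = V/(J*·D) = 10.93/(1.2412 × 0.273) = 32.256389 rev/s
rpm = 60·n = 1935.383340

rpm = 1935.38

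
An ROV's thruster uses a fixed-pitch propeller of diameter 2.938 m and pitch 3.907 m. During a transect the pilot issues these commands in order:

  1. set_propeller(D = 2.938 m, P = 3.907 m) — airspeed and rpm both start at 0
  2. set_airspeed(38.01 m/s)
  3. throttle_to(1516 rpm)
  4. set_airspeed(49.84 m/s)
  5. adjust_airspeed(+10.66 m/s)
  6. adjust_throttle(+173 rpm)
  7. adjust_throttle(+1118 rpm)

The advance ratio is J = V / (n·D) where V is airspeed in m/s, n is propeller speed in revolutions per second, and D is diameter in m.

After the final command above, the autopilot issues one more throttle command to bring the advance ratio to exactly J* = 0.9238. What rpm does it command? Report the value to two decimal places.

rpm = 1337.45

set_propeller: D = 2.938 m, P = 3.907 m (p = P/D = 1.329816); state ← (V=0, rpm=0)
set_airspeed(38.01): V ← 38.01 m/s
throttle_to(1516): rpm ← 1516
set_airspeed(49.84): V ← 49.84 m/s
adjust_airspeed(+10.66): V ← 49.84 +10.66 = 60.5 m/s
adjust_throttle(+173): rpm ← 1516 +173 = 1689
adjust_throttle(+1118): rpm ← 1689 +1118 = 2807
final state: V = 60.5 m/s, rpm = 2807 → n = rpm/60 = 46.783333 rev/s
target J* = 0.9238; solve J* = V/(n·D) for n: n = V/(J*·D) = 60.5/(0.9238 × 2.938) = 22.290798 rev/s
rpm = 60·n = 1337.447908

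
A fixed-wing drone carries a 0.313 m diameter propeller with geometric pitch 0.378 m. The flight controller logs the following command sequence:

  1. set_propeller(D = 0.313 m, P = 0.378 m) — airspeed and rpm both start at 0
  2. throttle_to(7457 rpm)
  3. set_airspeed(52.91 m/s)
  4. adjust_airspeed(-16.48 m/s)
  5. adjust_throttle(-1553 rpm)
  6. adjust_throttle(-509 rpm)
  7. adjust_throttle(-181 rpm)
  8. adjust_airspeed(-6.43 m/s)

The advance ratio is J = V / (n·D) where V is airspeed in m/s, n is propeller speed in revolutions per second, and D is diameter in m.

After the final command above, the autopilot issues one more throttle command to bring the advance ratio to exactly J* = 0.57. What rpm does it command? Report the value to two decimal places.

rpm = 10089.12

set_propeller: D = 0.313 m, P = 0.378 m (p = P/D = 1.207668); state ← (V=0, rpm=0)
throttle_to(7457): rpm ← 7457
set_airspeed(52.91): V ← 52.91 m/s
adjust_airspeed(-16.48): V ← 52.91 -16.48 = 36.43 m/s
adjust_throttle(-1553): rpm ← 7457 -1553 = 5904
adjust_throttle(-509): rpm ← 5904 -509 = 5395
adjust_throttle(-181): rpm ← 5395 -181 = 5214
adjust_airspeed(-6.43): V ← 36.43 -6.43 = 30 m/s
final state: V = 30 m/s, rpm = 5214 → n = rpm/60 = 86.900000 rev/s
target J* = 0.57; solve J* = V/(n·D) for n: n = V/(J*·D) = 30/(0.57 × 0.313) = 168.152009 rev/s
rpm = 60·n = 10089.120565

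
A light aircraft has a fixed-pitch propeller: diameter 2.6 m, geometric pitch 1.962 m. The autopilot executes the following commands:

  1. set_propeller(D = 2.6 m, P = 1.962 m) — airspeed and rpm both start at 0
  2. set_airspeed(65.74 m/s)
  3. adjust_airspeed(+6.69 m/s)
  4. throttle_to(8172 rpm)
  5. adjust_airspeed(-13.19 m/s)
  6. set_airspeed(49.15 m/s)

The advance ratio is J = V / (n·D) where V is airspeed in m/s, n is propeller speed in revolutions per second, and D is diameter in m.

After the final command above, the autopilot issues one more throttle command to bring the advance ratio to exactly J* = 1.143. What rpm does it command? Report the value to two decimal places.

rpm = 992.33

set_propeller: D = 2.6 m, P = 1.962 m (p = P/D = 0.754615); state ← (V=0, rpm=0)
set_airspeed(65.74): V ← 65.74 m/s
adjust_airspeed(+6.69): V ← 65.74 +6.69 = 72.43 m/s
throttle_to(8172): rpm ← 8172
adjust_airspeed(-13.19): V ← 72.43 -13.19 = 59.24 m/s
set_airspeed(49.15): V ← 49.15 m/s
final state: V = 49.15 m/s, rpm = 8172 → n = rpm/60 = 136.200000 rev/s
target J* = 1.143; solve J* = V/(n·D) for n: n = V/(J*·D) = 49.15/(1.143 × 2.6) = 16.538798 rev/s
rpm = 60·n = 992.327882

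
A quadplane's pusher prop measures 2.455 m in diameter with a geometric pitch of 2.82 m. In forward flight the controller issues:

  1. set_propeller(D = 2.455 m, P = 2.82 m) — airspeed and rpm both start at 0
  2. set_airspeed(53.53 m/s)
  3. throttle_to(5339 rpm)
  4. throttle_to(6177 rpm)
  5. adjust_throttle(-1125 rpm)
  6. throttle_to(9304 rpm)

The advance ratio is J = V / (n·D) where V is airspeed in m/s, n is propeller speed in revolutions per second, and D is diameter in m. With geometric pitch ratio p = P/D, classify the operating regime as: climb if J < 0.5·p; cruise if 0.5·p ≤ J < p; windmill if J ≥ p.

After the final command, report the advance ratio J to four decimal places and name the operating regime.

J = 0.1406, regime = climb

set_propeller: D = 2.455 m, P = 2.82 m (p = P/D = 1.148676); state ← (V=0, rpm=0)
set_airspeed(53.53): V ← 53.53 m/s
throttle_to(5339): rpm ← 5339
throttle_to(6177): rpm ← 6177
adjust_throttle(-1125): rpm ← 6177 -1125 = 5052
throttle_to(9304): rpm ← 9304
final state: V = 53.53 m/s, rpm = 9304 → n = rpm/60 = 155.066667 rev/s
J = V / (n·D) = 53.53 / (155.066667 × 2.455) = 0.140614
regime bands: climb J<0.5743 | cruise [0.5743, 1.1487) | windmill J≥1.1487
J = 0.1406 → climb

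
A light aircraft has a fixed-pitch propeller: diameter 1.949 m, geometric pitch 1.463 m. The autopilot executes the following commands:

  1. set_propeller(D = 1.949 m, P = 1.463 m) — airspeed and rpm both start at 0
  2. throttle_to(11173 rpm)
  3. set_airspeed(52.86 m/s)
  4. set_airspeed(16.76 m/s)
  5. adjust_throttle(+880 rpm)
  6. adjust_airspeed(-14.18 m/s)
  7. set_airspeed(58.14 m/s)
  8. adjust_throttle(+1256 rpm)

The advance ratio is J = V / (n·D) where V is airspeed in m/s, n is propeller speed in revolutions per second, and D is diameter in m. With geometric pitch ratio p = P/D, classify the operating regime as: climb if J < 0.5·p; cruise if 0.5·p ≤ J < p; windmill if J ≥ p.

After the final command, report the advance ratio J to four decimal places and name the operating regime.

J = 0.1345, regime = climb

set_propeller: D = 1.949 m, P = 1.463 m (p = P/D = 0.750641); state ← (V=0, rpm=0)
throttle_to(11173): rpm ← 11173
set_airspeed(52.86): V ← 52.86 m/s
set_airspeed(16.76): V ← 16.76 m/s
adjust_throttle(+880): rpm ← 11173 +880 = 12053
adjust_airspeed(-14.18): V ← 16.76 -14.18 = 2.58 m/s
set_airspeed(58.14): V ← 58.14 m/s
adjust_throttle(+1256): rpm ← 12053 +1256 = 13309
final state: V = 58.14 m/s, rpm = 13309 → n = rpm/60 = 221.816667 rev/s
J = V / (n·D) = 58.14 / (221.816667 × 1.949) = 0.134484
regime bands: climb J<0.3753 | cruise [0.3753, 0.7506) | windmill J≥0.7506
J = 0.1345 → climb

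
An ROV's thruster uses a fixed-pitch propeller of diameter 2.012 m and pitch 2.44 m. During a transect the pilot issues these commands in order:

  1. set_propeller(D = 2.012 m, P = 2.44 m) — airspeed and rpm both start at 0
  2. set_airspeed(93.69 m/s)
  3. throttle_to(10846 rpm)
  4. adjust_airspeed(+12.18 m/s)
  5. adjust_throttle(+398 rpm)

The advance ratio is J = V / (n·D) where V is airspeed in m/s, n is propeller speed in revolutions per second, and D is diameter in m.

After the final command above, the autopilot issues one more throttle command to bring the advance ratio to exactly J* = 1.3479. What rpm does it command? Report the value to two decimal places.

set_propeller: D = 2.012 m, P = 2.44 m (p = P/D = 1.212724); state ← (V=0, rpm=0)
set_airspeed(93.69): V ← 93.69 m/s
throttle_to(10846): rpm ← 10846
adjust_airspeed(+12.18): V ← 93.69 +12.18 = 105.87 m/s
adjust_throttle(+398): rpm ← 10846 +398 = 11244
final state: V = 105.87 m/s, rpm = 11244 → n = rpm/60 = 187.400000 rev/s
target J* = 1.3479; solve J* = V/(n·D) for n: n = V/(J*·D) = 105.87/(1.3479 × 2.012) = 39.037973 rev/s
rpm = 60·n = 2342.278402

rpm = 2342.28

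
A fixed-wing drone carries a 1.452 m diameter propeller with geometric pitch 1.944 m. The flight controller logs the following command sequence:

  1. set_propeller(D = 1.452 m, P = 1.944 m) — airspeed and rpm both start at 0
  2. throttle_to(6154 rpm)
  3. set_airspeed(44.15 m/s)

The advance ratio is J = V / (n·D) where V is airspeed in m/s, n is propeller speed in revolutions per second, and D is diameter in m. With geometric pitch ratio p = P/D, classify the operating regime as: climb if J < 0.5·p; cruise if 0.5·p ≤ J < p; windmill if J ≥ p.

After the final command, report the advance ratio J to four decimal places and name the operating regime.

J = 0.2965, regime = climb

set_propeller: D = 1.452 m, P = 1.944 m (p = P/D = 1.338843); state ← (V=0, rpm=0)
throttle_to(6154): rpm ← 6154
set_airspeed(44.15): V ← 44.15 m/s
final state: V = 44.15 m/s, rpm = 6154 → n = rpm/60 = 102.566667 rev/s
J = V / (n·D) = 44.15 / (102.566667 × 1.452) = 0.296454
regime bands: climb J<0.6694 | cruise [0.6694, 1.3388) | windmill J≥1.3388
J = 0.2965 → climb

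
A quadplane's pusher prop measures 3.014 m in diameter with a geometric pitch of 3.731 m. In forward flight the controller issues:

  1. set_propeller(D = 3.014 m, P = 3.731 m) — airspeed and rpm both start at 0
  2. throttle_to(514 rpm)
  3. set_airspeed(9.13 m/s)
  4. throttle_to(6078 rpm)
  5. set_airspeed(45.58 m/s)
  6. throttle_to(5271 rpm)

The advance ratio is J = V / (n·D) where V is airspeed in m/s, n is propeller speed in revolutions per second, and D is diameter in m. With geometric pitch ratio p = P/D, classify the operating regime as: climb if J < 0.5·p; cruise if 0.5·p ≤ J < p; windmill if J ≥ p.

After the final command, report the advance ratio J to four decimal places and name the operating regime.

J = 0.1721, regime = climb

set_propeller: D = 3.014 m, P = 3.731 m (p = P/D = 1.237890); state ← (V=0, rpm=0)
throttle_to(514): rpm ← 514
set_airspeed(9.13): V ← 9.13 m/s
throttle_to(6078): rpm ← 6078
set_airspeed(45.58): V ← 45.58 m/s
throttle_to(5271): rpm ← 5271
final state: V = 45.58 m/s, rpm = 5271 → n = rpm/60 = 87.850000 rev/s
J = V / (n·D) = 45.58 / (87.850000 × 3.014) = 0.172143
regime bands: climb J<0.6189 | cruise [0.6189, 1.2379) | windmill J≥1.2379
J = 0.1721 → climb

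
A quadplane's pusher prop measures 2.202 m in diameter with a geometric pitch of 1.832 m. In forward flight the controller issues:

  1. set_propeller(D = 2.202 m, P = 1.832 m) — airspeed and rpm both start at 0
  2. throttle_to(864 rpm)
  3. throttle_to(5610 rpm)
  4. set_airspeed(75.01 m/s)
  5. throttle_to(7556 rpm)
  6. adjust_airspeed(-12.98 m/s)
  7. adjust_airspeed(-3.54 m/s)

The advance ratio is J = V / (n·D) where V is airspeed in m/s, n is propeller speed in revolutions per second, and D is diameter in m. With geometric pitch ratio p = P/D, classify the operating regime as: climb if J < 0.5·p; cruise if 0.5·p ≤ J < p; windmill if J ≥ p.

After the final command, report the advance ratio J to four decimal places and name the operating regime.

J = 0.2109, regime = climb

set_propeller: D = 2.202 m, P = 1.832 m (p = P/D = 0.831971); state ← (V=0, rpm=0)
throttle_to(864): rpm ← 864
throttle_to(5610): rpm ← 5610
set_airspeed(75.01): V ← 75.01 m/s
throttle_to(7556): rpm ← 7556
adjust_airspeed(-12.98): V ← 75.01 -12.98 = 62.03 m/s
adjust_airspeed(-3.54): V ← 62.03 -3.54 = 58.49 m/s
final state: V = 58.49 m/s, rpm = 7556 → n = rpm/60 = 125.933333 rev/s
J = V / (n·D) = 58.49 / (125.933333 × 2.202) = 0.210923
regime bands: climb J<0.4160 | cruise [0.4160, 0.8320) | windmill J≥0.8320
J = 0.2109 → climb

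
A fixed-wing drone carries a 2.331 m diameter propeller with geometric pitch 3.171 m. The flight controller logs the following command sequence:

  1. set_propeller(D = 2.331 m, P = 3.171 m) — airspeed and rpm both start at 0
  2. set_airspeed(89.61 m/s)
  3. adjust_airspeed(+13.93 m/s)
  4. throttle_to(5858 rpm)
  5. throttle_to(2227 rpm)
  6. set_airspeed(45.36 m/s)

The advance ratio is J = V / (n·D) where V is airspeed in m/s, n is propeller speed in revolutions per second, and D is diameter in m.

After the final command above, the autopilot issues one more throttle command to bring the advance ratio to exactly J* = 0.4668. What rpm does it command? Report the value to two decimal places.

set_propeller: D = 2.331 m, P = 3.171 m (p = P/D = 1.360360); state ← (V=0, rpm=0)
set_airspeed(89.61): V ← 89.61 m/s
adjust_airspeed(+13.93): V ← 89.61 +13.93 = 103.54 m/s
throttle_to(5858): rpm ← 5858
throttle_to(2227): rpm ← 2227
set_airspeed(45.36): V ← 45.36 m/s
final state: V = 45.36 m/s, rpm = 2227 → n = rpm/60 = 37.116667 rev/s
target J* = 0.4668; solve J* = V/(n·D) for n: n = V/(J*·D) = 45.36/(0.4668 × 2.331) = 41.686931 rev/s
rpm = 60·n = 2501.215869

rpm = 2501.22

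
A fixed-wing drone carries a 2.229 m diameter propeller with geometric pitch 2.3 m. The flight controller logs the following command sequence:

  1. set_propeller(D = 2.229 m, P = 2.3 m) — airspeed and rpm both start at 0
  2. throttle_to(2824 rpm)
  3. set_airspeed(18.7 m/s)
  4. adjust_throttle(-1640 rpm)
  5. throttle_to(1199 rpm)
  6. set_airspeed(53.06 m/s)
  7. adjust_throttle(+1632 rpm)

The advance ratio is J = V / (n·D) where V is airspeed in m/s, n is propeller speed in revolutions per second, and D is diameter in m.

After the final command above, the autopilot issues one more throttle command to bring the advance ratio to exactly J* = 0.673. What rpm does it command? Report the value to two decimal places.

set_propeller: D = 2.229 m, P = 2.3 m (p = P/D = 1.031853); state ← (V=0, rpm=0)
throttle_to(2824): rpm ← 2824
set_airspeed(18.7): V ← 18.7 m/s
adjust_throttle(-1640): rpm ← 2824 -1640 = 1184
throttle_to(1199): rpm ← 1199
set_airspeed(53.06): V ← 53.06 m/s
adjust_throttle(+1632): rpm ← 1199 +1632 = 2831
final state: V = 53.06 m/s, rpm = 2831 → n = rpm/60 = 47.183333 rev/s
target J* = 0.673; solve J* = V/(n·D) for n: n = V/(J*·D) = 53.06/(0.673 × 2.229) = 35.370574 rev/s
rpm = 60·n = 2122.234466

rpm = 2122.23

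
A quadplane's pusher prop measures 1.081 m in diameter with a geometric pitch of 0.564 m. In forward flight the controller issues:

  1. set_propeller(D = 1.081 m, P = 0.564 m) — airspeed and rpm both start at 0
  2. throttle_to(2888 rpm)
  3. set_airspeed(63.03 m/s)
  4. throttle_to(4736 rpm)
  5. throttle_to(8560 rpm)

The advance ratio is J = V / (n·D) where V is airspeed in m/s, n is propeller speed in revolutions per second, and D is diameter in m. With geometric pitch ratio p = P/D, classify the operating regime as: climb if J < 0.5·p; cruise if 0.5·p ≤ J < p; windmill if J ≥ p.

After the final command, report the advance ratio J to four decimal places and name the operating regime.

set_propeller: D = 1.081 m, P = 0.564 m (p = P/D = 0.521739); state ← (V=0, rpm=0)
throttle_to(2888): rpm ← 2888
set_airspeed(63.03): V ← 63.03 m/s
throttle_to(4736): rpm ← 4736
throttle_to(8560): rpm ← 8560
final state: V = 63.03 m/s, rpm = 8560 → n = rpm/60 = 142.666667 rev/s
J = V / (n·D) = 63.03 / (142.666667 × 1.081) = 0.408695
regime bands: climb J<0.2609 | cruise [0.2609, 0.5217) | windmill J≥0.5217
J = 0.4087 → cruise

J = 0.4087, regime = cruise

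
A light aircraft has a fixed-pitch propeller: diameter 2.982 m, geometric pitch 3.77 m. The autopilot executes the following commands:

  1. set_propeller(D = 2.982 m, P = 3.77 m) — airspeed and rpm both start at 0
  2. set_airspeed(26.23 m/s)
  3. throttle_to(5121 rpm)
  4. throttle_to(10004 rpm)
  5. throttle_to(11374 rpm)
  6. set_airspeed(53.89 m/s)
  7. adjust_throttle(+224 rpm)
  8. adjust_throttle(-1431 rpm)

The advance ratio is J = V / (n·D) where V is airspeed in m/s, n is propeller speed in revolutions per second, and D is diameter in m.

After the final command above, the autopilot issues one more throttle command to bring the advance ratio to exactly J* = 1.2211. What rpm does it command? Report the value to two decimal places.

rpm = 887.97

set_propeller: D = 2.982 m, P = 3.77 m (p = P/D = 1.264252); state ← (V=0, rpm=0)
set_airspeed(26.23): V ← 26.23 m/s
throttle_to(5121): rpm ← 5121
throttle_to(10004): rpm ← 10004
throttle_to(11374): rpm ← 11374
set_airspeed(53.89): V ← 53.89 m/s
adjust_throttle(+224): rpm ← 11374 +224 = 11598
adjust_throttle(-1431): rpm ← 11598 -1431 = 10167
final state: V = 53.89 m/s, rpm = 10167 → n = rpm/60 = 169.450000 rev/s
target J* = 1.2211; solve J* = V/(n·D) for n: n = V/(J*·D) = 53.89/(1.2211 × 2.982) = 14.799577 rev/s
rpm = 60·n = 887.974642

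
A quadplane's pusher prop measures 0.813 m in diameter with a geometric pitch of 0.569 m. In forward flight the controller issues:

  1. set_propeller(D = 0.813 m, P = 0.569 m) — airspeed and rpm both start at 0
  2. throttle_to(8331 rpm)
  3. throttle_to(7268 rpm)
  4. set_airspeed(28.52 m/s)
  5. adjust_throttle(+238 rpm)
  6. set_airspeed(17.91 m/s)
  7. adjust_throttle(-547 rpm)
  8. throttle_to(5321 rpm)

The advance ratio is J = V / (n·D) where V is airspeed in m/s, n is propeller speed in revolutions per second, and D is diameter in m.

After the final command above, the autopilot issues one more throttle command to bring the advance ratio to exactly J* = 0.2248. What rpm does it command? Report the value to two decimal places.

rpm = 5879.77

set_propeller: D = 0.813 m, P = 0.569 m (p = P/D = 0.699877); state ← (V=0, rpm=0)
throttle_to(8331): rpm ← 8331
throttle_to(7268): rpm ← 7268
set_airspeed(28.52): V ← 28.52 m/s
adjust_throttle(+238): rpm ← 7268 +238 = 7506
set_airspeed(17.91): V ← 17.91 m/s
adjust_throttle(-547): rpm ← 7506 -547 = 6959
throttle_to(5321): rpm ← 5321
final state: V = 17.91 m/s, rpm = 5321 → n = rpm/60 = 88.683333 rev/s
target J* = 0.2248; solve J* = V/(n·D) for n: n = V/(J*·D) = 17.91/(0.2248 × 0.813) = 97.996087 rev/s
rpm = 60·n = 5879.765203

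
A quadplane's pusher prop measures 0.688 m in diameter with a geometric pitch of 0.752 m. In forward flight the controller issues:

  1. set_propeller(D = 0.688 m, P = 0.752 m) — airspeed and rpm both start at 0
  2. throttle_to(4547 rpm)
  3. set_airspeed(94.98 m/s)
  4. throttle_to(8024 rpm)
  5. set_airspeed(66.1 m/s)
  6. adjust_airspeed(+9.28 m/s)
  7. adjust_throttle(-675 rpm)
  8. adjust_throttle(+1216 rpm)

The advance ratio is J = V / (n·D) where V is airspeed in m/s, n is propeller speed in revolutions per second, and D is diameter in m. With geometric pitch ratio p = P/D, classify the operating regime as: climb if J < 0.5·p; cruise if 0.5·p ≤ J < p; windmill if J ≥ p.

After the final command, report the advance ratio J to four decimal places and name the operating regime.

set_propeller: D = 0.688 m, P = 0.752 m (p = P/D = 1.093023); state ← (V=0, rpm=0)
throttle_to(4547): rpm ← 4547
set_airspeed(94.98): V ← 94.98 m/s
throttle_to(8024): rpm ← 8024
set_airspeed(66.1): V ← 66.1 m/s
adjust_airspeed(+9.28): V ← 66.1 +9.28 = 75.38 m/s
adjust_throttle(-675): rpm ← 8024 -675 = 7349
adjust_throttle(+1216): rpm ← 7349 +1216 = 8565
final state: V = 75.38 m/s, rpm = 8565 → n = rpm/60 = 142.750000 rev/s
J = V / (n·D) = 75.38 / (142.750000 × 0.688) = 0.767523
regime bands: climb J<0.5465 | cruise [0.5465, 1.0930) | windmill J≥1.0930
J = 0.7675 → cruise

J = 0.7675, regime = cruise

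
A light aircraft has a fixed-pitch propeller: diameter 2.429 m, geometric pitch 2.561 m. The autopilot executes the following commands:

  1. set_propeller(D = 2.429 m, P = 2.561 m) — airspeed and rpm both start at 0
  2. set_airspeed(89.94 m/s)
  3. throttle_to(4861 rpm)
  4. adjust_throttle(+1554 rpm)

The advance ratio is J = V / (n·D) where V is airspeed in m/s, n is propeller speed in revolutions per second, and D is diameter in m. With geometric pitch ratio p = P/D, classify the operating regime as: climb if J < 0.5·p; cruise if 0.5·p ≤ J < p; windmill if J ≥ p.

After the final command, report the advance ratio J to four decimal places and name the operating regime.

J = 0.3463, regime = climb

set_propeller: D = 2.429 m, P = 2.561 m (p = P/D = 1.054343); state ← (V=0, rpm=0)
set_airspeed(89.94): V ← 89.94 m/s
throttle_to(4861): rpm ← 4861
adjust_throttle(+1554): rpm ← 4861 +1554 = 6415
final state: V = 89.94 m/s, rpm = 6415 → n = rpm/60 = 106.916667 rev/s
J = V / (n·D) = 89.94 / (106.916667 × 2.429) = 0.346322
regime bands: climb J<0.5272 | cruise [0.5272, 1.0543) | windmill J≥1.0543
J = 0.3463 → climb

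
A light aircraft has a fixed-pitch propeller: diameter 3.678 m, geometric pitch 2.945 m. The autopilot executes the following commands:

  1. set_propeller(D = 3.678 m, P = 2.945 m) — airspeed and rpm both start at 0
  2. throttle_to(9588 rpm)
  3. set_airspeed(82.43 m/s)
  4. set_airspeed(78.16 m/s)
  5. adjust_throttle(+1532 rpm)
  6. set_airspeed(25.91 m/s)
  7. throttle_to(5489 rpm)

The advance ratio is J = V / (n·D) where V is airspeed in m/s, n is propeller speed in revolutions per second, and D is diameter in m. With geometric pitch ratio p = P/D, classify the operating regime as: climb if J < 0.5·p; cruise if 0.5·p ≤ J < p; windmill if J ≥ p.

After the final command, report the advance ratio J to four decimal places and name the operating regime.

set_propeller: D = 3.678 m, P = 2.945 m (p = P/D = 0.800707); state ← (V=0, rpm=0)
throttle_to(9588): rpm ← 9588
set_airspeed(82.43): V ← 82.43 m/s
set_airspeed(78.16): V ← 78.16 m/s
adjust_throttle(+1532): rpm ← 9588 +1532 = 11120
set_airspeed(25.91): V ← 25.91 m/s
throttle_to(5489): rpm ← 5489
final state: V = 25.91 m/s, rpm = 5489 → n = rpm/60 = 91.483333 rev/s
J = V / (n·D) = 25.91 / (91.483333 × 3.678) = 0.077004
regime bands: climb J<0.4004 | cruise [0.4004, 0.8007) | windmill J≥0.8007
J = 0.0770 → climb

J = 0.0770, regime = climb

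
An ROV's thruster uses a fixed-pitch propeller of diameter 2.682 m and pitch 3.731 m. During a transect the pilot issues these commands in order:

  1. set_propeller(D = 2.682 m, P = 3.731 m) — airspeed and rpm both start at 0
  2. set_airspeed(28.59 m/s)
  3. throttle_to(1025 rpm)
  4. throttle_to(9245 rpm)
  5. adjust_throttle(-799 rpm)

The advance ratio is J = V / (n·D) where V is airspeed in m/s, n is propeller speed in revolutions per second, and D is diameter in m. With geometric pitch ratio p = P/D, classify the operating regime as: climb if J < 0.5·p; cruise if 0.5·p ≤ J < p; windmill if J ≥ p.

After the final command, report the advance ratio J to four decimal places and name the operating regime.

set_propeller: D = 2.682 m, P = 3.731 m (p = P/D = 1.391126); state ← (V=0, rpm=0)
set_airspeed(28.59): V ← 28.59 m/s
throttle_to(1025): rpm ← 1025
throttle_to(9245): rpm ← 9245
adjust_throttle(-799): rpm ← 9245 -799 = 8446
final state: V = 28.59 m/s, rpm = 8446 → n = rpm/60 = 140.766667 rev/s
J = V / (n·D) = 28.59 / (140.766667 × 2.682) = 0.075728
regime bands: climb J<0.6956 | cruise [0.6956, 1.3911) | windmill J≥1.3911
J = 0.0757 → climb

J = 0.0757, regime = climb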